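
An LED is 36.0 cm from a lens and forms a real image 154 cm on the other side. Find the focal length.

f = 29.2 cm (converging)

Real image ⇒ d_i = +154 cm.
1/f = 1/d_o + 1/d_i = 1/(36.0) + 1/(154) = 0.03427, so f = 29.2 cm.
Since f is positive, the lens is converging.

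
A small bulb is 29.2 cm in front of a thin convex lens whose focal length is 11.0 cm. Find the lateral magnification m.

m = -0.604

1/d_i = 1/f − 1/d_o = 1/(11.00) − 1/(29.2) = 0.05666, so d_i = 17.65 cm.
m = −d_i/d_o = −(17.65)/(29.2) = -0.604.
The image is real, inverted and reduced, on the far side of the lens.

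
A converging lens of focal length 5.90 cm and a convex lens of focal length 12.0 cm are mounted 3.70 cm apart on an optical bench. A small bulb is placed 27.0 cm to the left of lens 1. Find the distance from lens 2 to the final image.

2.91 cm

Lens 1: 1/d_i1 = 1/f₁ − 1/d_o1 = 1/(5.90) − 1/(27.0) = 0.1325, so d_i1 = 7.550 cm.
The intermediate image is 7.550 cm to the right of lens 1, which lies 3.850 cm to the right of lens 2 — a virtual object — so d_o2 = −3.850 cm.
Lens 2: 1/d_i2 = 1/f₂ − 1/d_o2 = 1/(12.0) − 1/(-3.850) = 0.3431, so d_i2 = 2.91 cm.
The final image is real, 2.91 cm to the right of lens 2 (overall magnification ≈ -0.21).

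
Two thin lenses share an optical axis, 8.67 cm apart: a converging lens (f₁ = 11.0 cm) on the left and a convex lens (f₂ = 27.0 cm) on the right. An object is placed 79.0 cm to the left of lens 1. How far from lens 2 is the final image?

Lens 1: 1/d_i1 = 1/f₁ − 1/d_o1 = 1/(11.0) − 1/(79.0) = 0.07825, so d_i1 = 12.78 cm.
The intermediate image is 12.78 cm to the right of lens 1, which lies 4.110 cm to the right of lens 2 — a virtual object — so d_o2 = −4.110 cm.
Lens 2: 1/d_i2 = 1/f₂ − 1/d_o2 = 1/(27.0) − 1/(-4.110) = 0.2803, so d_i2 = 3.57 cm.
The final image is real, 3.57 cm to the right of lens 2 (overall magnification ≈ -0.14).

3.57 cm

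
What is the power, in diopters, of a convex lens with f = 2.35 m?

P = +0.426 D

P = 1/f = 1/(2.35 m) = +0.426 D.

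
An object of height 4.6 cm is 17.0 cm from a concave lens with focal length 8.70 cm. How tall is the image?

For a concave lens, f = -8.70 cm.
1/d_i = 1/f − 1/d_o = 1/(-8.700) − 1/(17.0) = -0.1738, so d_i = -5.755 cm.
m = −d_i/d_o = +0.3385.
|h_i| = |m|·h_o = 0.3385 × 4.6 = 1.56 cm. The image is virtual, upright and reduced, on the same side as the object.

1.56 cm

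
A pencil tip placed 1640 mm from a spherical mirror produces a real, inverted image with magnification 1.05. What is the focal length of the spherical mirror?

f = 840 mm (concave)

m = −d_i/d_o ⇒ d_i = −m·d_o = −(-1.05)·(1640) = 1722 mm.
1/f = 1/d_o + 1/d_i = 1/(1640) + 1/(1722) = 0.001190, so f = 840 mm.
Since f is positive, the spherical mirror is concave.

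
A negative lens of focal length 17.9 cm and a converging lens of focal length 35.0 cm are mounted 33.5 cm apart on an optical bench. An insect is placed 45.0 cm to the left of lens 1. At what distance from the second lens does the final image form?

Lens 1 is diverging, so f₁ = −17.9 cm.
Lens 1: 1/d_i1 = 1/f₁ − 1/d_o1 = 1/(-17.9) − 1/(45.0) = -0.07809, so d_i1 = -12.81 cm.
The intermediate image is 12.81 cm to the left of lens 1 (virtual), which is 33.5 − (-12.81) = 46.31 cm to the left of lens 2, so d_o2 = +46.31 cm.
Lens 2: 1/d_i2 = 1/f₂ − 1/d_o2 = 1/(35.0) − 1/(46.31) = 0.006978, so d_i2 = 143 cm.
The final image is real, 143 cm to the right of lens 2 (overall magnification ≈ -0.88).

143 cm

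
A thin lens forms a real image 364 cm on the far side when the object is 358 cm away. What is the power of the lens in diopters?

P = +0.554 D

d_i = +364 cm.
1/f = 1/d_o + 1/d_i = 1/(358) + 1/(364) = 0.005541 cm⁻¹.
f = 180.5 cm = 1.805 m, so P = 1/f = +0.554 D.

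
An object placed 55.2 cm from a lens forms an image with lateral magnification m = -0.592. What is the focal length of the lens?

f = 20.5 cm (converging)

m = −d_i/d_o ⇒ d_i = −m·d_o = −(-0.592)·(55.2) = 32.68 cm.
1/f = 1/d_o + 1/d_i = 1/(55.2) + 1/(32.68) = 0.04872, so f = 20.5 cm.
Since f is positive, the lens is converging.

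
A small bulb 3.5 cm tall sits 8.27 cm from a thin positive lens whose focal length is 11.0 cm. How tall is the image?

1/d_i = 1/f − 1/d_o = 1/(11.00) − 1/(8.27) = -0.03001, so d_i = -33.32 cm.
m = −d_i/d_o = +4.029.
|h_i| = |m|·h_o = 4.029 × 3.5 = 14.1 cm. The image is virtual, upright and enlarged, on the same side as the object.

14.1 cm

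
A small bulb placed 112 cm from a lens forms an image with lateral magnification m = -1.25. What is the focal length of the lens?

m = −d_i/d_o ⇒ d_i = −m·d_o = −(-1.25)·(112) = 140.0 cm.
1/f = 1/d_o + 1/d_i = 1/(112) + 1/(140.0) = 0.01607, so f = 62.2 cm.
Since f is positive, the lens is converging.

f = 62.2 cm (converging)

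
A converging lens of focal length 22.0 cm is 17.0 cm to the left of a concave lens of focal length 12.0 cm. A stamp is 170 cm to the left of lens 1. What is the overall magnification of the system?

Lens 1: 1/d_i1 = 1/(22.0) − 1/(170) = 0.03957, so d_i1 = 25.27 cm; m₁ = −d_i1/d_o1 = -0.1486.
d_o2 = 17.0 − (25.27) = -8.270 cm (virtual object).
f₂ = −12.0 cm (diverging).
Lens 2: 1/d_i2 = 1/(-12.0) − 1/(-8.270) = 0.03759, so d_i2 = 26.61 cm; m₂ = −d_i2/d_o2 = +3.217.
m = m₁·m₂ = (-0.1486)(+3.217) = -0.478.

m = -0.478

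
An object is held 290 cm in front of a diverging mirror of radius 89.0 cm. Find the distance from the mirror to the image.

38.6 cm

f = R/2 = 89.0/2 = 44.50 cm; for a diverging mirror, f = -44.50 cm.
Mirror equation: 1/v = 1/f − 1/u = 1/(-44.50) − 1/(290) = -0.02247 − 0.003448 = -0.02592, so v = -38.6 cm.
The image is virtual, upright and reduced, behind the mirror.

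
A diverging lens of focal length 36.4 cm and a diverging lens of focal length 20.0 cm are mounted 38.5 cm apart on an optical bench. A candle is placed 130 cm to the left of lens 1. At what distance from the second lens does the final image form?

Lens 1 is diverging, so f₁ = −36.4 cm.
Lens 1: 1/d_i1 = 1/f₁ − 1/d_o1 = 1/(-36.4) − 1/(130) = -0.03516, so d_i1 = -28.44 cm.
The intermediate image is 28.44 cm to the left of lens 1 (virtual), which is 38.5 − (-28.44) = 66.94 cm to the left of lens 2, so d_o2 = +66.94 cm.
Lens 2 is diverging, so f₂ = −20.0 cm.
Lens 2: 1/d_i2 = 1/f₂ − 1/d_o2 = 1/(-20.0) − 1/(66.94) = -0.06494, so d_i2 = -15.4 cm.
The final image is virtual, 15.4 cm to the left of lens 2 (overall magnification ≈ 0.050).

15.4 cm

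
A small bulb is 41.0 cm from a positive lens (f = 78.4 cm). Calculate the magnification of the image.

1/d_i = 1/f − 1/d_o = 1/(78.40) − 1/(41.0) = -0.01164, so d_i = -85.95 cm.
m = −d_i/d_o = −(-85.95)/(41.0) = +2.10.
The image is virtual, upright and enlarged, on the same side as the object.

m = +2.10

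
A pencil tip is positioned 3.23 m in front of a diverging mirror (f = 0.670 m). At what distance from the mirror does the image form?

For a diverging mirror, f = -0.670 m.
Mirror equation: 1/v = 1/f − 1/u = 1/(-0.6700) − 1/(3.23) = -1.493 − 0.3096 = -1.802, so v = -0.555 m.
The image is virtual, upright and reduced, behind the mirror.

0.555 m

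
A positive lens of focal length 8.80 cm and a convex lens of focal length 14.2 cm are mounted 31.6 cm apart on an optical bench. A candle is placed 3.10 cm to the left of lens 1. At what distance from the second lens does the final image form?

23.3 cm

Lens 1: 1/d_i1 = 1/f₁ − 1/d_o1 = 1/(8.80) − 1/(3.10) = -0.2089, so d_i1 = -4.786 cm.
The intermediate image is 4.786 cm to the left of lens 1 (virtual), which is 31.6 − (-4.786) = 36.39 cm to the left of lens 2, so d_o2 = +36.39 cm.
Lens 2: 1/d_i2 = 1/f₂ − 1/d_o2 = 1/(14.2) − 1/(36.39) = 0.04294, so d_i2 = 23.3 cm.
The final image is real, 23.3 cm to the right of lens 2 (overall magnification ≈ -0.99).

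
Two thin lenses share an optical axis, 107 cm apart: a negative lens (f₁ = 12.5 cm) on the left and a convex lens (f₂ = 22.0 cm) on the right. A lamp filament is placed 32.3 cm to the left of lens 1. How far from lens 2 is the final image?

Lens 1 is diverging, so f₁ = −12.5 cm.
Lens 1: 1/d_i1 = 1/f₁ − 1/d_o1 = 1/(-12.5) − 1/(32.3) = -0.1110, so d_i1 = -9.012 cm.
The intermediate image is 9.012 cm to the left of lens 1 (virtual), which is 107 − (-9.012) = 116.0 cm to the left of lens 2, so d_o2 = +116.0 cm.
Lens 2: 1/d_i2 = 1/f₂ − 1/d_o2 = 1/(22.0) − 1/(116.0) = 0.03683, so d_i2 = 27.1 cm.
The final image is real, 27.1 cm to the right of lens 2 (overall magnification ≈ -0.065).

27.1 cm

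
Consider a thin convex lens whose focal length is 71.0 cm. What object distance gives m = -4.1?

88.3 cm

m = −d_i/d_o ⇒ d_i = −m·d_o.
1/f = 1/d_o + 1/d_i = 1/d_o − 1/(m·d_o) = (1 − 1/m)/d_o, so d_o = f(1 − 1/m) = (71.00)(1 − 1/(-4.1)) = 88.3 cm.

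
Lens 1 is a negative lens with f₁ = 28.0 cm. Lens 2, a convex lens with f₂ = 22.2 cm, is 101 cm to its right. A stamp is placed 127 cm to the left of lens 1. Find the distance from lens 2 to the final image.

27.0 cm

Lens 1 is diverging, so f₁ = −28.0 cm.
Lens 1: 1/d_i1 = 1/f₁ − 1/d_o1 = 1/(-28.0) − 1/(127) = -0.04359, so d_i1 = -22.94 cm.
The intermediate image is 22.94 cm to the left of lens 1 (virtual), which is 101 − (-22.94) = 123.9 cm to the left of lens 2, so d_o2 = +123.9 cm.
Lens 2: 1/d_i2 = 1/f₂ − 1/d_o2 = 1/(22.2) − 1/(123.9) = 0.03697, so d_i2 = 27.0 cm.
The final image is real, 27.0 cm to the right of lens 2 (overall magnification ≈ -0.039).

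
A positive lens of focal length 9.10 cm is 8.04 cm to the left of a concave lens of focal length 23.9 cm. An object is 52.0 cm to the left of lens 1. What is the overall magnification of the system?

Lens 1: 1/d_i1 = 1/(9.10) − 1/(52.0) = 0.09066, so d_i1 = 11.03 cm; m₁ = −d_i1/d_o1 = -0.2121.
d_o2 = 8.04 − (11.03) = -2.990 cm (virtual object).
f₂ = −23.9 cm (diverging).
Lens 2: 1/d_i2 = 1/(-23.9) − 1/(-2.990) = 0.2926, so d_i2 = 3.418 cm; m₂ = −d_i2/d_o2 = +1.143.
m = m₁·m₂ = (-0.2121)(+1.143) = -0.242.

m = -0.242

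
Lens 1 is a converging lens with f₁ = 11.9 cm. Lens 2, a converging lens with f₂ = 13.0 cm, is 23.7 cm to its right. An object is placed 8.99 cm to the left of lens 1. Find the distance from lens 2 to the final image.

16.6 cm

Lens 1: 1/d_i1 = 1/f₁ − 1/d_o1 = 1/(11.9) − 1/(8.99) = -0.02720, so d_i1 = -36.76 cm.
The intermediate image is 36.76 cm to the left of lens 1 (virtual), which is 23.7 − (-36.76) = 60.46 cm to the left of lens 2, so d_o2 = +60.46 cm.
Lens 2: 1/d_i2 = 1/f₂ − 1/d_o2 = 1/(13.0) − 1/(60.46) = 0.06038, so d_i2 = 16.6 cm.
The final image is real, 16.6 cm to the right of lens 2 (overall magnification ≈ -1.1).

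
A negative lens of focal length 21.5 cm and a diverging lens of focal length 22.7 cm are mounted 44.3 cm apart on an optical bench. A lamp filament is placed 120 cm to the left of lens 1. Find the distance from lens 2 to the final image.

Lens 1 is diverging, so f₁ = −21.5 cm.
Lens 1: 1/d_i1 = 1/f₁ − 1/d_o1 = 1/(-21.5) − 1/(120) = -0.05484, so d_i1 = -18.23 cm.
The intermediate image is 18.23 cm to the left of lens 1 (virtual), which is 44.3 − (-18.23) = 62.53 cm to the left of lens 2, so d_o2 = +62.53 cm.
Lens 2 is diverging, so f₂ = −22.7 cm.
Lens 2: 1/d_i2 = 1/f₂ − 1/d_o2 = 1/(-22.7) − 1/(62.53) = -0.06005, so d_i2 = -16.7 cm.
The final image is virtual, 16.7 cm to the left of lens 2 (overall magnification ≈ 0.040).

16.7 cm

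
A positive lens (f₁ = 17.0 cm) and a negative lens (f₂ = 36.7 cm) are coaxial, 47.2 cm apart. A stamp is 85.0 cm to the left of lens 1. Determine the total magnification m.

Lens 1: 1/d_i1 = 1/(17.0) − 1/(85.0) = 0.04706, so d_i1 = 21.25 cm; m₁ = −d_i1/d_o1 = -0.2500.
d_o2 = 47.2 − (21.25) = 25.95 cm.
f₂ = −36.7 cm (diverging).
Lens 2: 1/d_i2 = 1/(-36.7) − 1/(25.95) = -0.06578, so d_i2 = -15.20 cm; m₂ = −d_i2/d_o2 = +0.5858.
m = m₁·m₂ = (-0.2500)(+0.5858) = -0.146.

m = -0.146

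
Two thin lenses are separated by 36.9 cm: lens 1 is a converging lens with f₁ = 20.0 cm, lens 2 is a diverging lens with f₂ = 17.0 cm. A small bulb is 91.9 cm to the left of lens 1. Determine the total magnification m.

Lens 1: 1/d_i1 = 1/(20.0) − 1/(91.9) = 0.03912, so d_i1 = 25.56 cm; m₁ = −d_i1/d_o1 = -0.2781.
d_o2 = 36.9 − (25.56) = 11.34 cm.
f₂ = −17.0 cm (diverging).
Lens 2: 1/d_i2 = 1/(-17.0) − 1/(11.34) = -0.1470, so d_i2 = -6.802 cm; m₂ = −d_i2/d_o2 = +0.5999.
m = m₁·m₂ = (-0.2781)(+0.5999) = -0.167.

m = -0.167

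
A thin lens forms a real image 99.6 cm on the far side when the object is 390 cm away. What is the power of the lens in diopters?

d_i = +99.6 cm.
1/f = 1/d_o + 1/d_i = 1/(390) + 1/(99.6) = 0.01260 cm⁻¹.
f = 79.34 cm = 0.7934 m, so P = 1/f = +1.26 D.

P = +1.26 D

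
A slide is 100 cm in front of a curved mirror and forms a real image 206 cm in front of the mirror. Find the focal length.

f = 67.3 cm (concave)

Real image ⇒ d_i = +206 cm.
1/f = 1/d_o + 1/d_i = 1/(100) + 1/(206) = 0.01485, so f = 67.3 cm.
Since f is positive, the curved mirror is concave.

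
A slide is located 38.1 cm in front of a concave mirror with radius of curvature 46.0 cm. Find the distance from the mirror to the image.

58.0 cm

f = R/2 = 46.0/2 = 23.00 cm.
Mirror equation: 1/s_i = 1/f − 1/s_o = 1/(23.00) − 1/(38.1) = 0.04348 − 0.02625 = 0.01723, so s_i = 58.0 cm.
The image is real, inverted and enlarged, in front of the mirror.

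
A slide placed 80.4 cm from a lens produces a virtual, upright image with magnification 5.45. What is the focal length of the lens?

m = −d_i/d_o ⇒ d_i = −m·d_o = −(+5.45)·(80.4) = -438.2 cm.
1/f = 1/d_o + 1/d_i = 1/(80.4) + 1/(-438.2) = 0.01016, so f = 98.5 cm.
Since f is positive, the lens is converging.

f = 98.5 cm (converging)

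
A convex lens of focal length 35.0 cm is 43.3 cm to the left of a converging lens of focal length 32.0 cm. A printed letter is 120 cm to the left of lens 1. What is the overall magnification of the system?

m = -0.346

Lens 1: 1/d_i1 = 1/(35.0) − 1/(120) = 0.02024, so d_i1 = 49.41 cm; m₁ = −d_i1/d_o1 = -0.4117.
d_o2 = 43.3 − (49.41) = -6.110 cm (virtual object).
Lens 2: 1/d_i2 = 1/(32.0) − 1/(-6.110) = 0.1949, so d_i2 = 5.130 cm; m₂ = −d_i2/d_o2 = +0.8397.
m = m₁·m₂ = (-0.4117)(+0.8397) = -0.346.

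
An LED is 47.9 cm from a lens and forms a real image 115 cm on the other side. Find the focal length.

Real image ⇒ d_i = +115 cm.
1/f = 1/d_o + 1/d_i = 1/(47.9) + 1/(115) = 0.02957, so f = 33.8 cm.
Since f is positive, the lens is converging.

f = 33.8 cm (converging)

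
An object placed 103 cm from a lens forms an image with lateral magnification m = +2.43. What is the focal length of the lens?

f = 175 cm (converging)

m = −d_i/d_o ⇒ d_i = −m·d_o = −(+2.43)·(103) = -250.3 cm.
1/f = 1/d_o + 1/d_i = 1/(103) + 1/(-250.3) = 0.005714, so f = 175 cm.
Since f is positive, the lens is converging.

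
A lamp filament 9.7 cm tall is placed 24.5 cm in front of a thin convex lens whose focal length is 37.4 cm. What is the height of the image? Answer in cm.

28.1 cm

1/d_i = 1/f − 1/d_o = 1/(37.40) − 1/(24.5) = -0.01408, so d_i = -71.03 cm.
m = −d_i/d_o = +2.899.
|h_i| = |m|·h_o = 2.899 × 9.7 = 28.1 cm. The image is virtual, upright and enlarged, on the same side as the object.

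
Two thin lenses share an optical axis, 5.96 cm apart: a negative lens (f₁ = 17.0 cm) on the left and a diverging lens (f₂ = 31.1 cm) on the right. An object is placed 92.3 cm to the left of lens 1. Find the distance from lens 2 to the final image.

Lens 1 is diverging, so f₁ = −17.0 cm.
Lens 1: 1/d_i1 = 1/f₁ − 1/d_o1 = 1/(-17.0) − 1/(92.3) = -0.06966, so d_i1 = -14.36 cm.
The intermediate image is 14.36 cm to the left of lens 1 (virtual), which is 5.96 − (-14.36) = 20.32 cm to the left of lens 2, so d_o2 = +20.32 cm.
Lens 2 is diverging, so f₂ = −31.1 cm.
Lens 2: 1/d_i2 = 1/f₂ − 1/d_o2 = 1/(-31.1) − 1/(20.32) = -0.08137, so d_i2 = -12.3 cm.
The final image is virtual, 12.3 cm to the left of lens 2 (overall magnification ≈ 0.094).

12.3 cm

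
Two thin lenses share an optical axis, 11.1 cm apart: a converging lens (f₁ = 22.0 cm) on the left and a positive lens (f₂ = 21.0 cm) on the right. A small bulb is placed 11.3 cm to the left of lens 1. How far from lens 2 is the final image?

54.1 cm

Lens 1: 1/d_i1 = 1/f₁ − 1/d_o1 = 1/(22.0) − 1/(11.3) = -0.04304, so d_i1 = -23.23 cm.
The intermediate image is 23.23 cm to the left of lens 1 (virtual), which is 11.1 − (-23.23) = 34.33 cm to the left of lens 2, so d_o2 = +34.33 cm.
Lens 2: 1/d_i2 = 1/f₂ − 1/d_o2 = 1/(21.0) − 1/(34.33) = 0.01849, so d_i2 = 54.1 cm.
The final image is real, 54.1 cm to the right of lens 2 (overall magnification ≈ -3.2).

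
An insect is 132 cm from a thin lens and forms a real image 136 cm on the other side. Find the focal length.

f = 67.0 cm (converging)

Real image ⇒ d_i = +136 cm.
1/f = 1/d_o + 1/d_i = 1/(132) + 1/(136) = 0.01493, so f = 67.0 cm.
Since f is positive, the thin lens is converging.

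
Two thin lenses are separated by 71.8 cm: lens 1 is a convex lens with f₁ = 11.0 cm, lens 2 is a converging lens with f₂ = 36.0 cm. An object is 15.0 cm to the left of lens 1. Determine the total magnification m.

Lens 1: 1/d_i1 = 1/(11.0) − 1/(15.0) = 0.02424, so d_i1 = 41.25 cm; m₁ = −d_i1/d_o1 = -2.750.
d_o2 = 71.8 − (41.25) = 30.55 cm.
Lens 2: 1/d_i2 = 1/(36.0) − 1/(30.55) = -0.004955, so d_i2 = -201.8 cm; m₂ = −d_i2/d_o2 = +6.606.
m = m₁·m₂ = (-2.750)(+6.606) = -18.2.

m = -18.2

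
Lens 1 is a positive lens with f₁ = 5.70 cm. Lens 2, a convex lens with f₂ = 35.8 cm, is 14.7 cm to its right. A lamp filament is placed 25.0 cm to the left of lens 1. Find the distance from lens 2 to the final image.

Lens 1: 1/d_i1 = 1/f₁ − 1/d_o1 = 1/(5.70) − 1/(25.0) = 0.1354, so d_i1 = 7.383 cm.
The intermediate image is 7.383 cm to the right of lens 1, which is 14.7 − (7.383) = 7.317 cm to the left of lens 2, so d_o2 = +7.317 cm.
Lens 2: 1/d_i2 = 1/f₂ − 1/d_o2 = 1/(35.8) − 1/(7.317) = -0.1087, so d_i2 = -9.20 cm.
The final image is virtual, 9.20 cm to the left of lens 2 (overall magnification ≈ -0.37).

9.20 cm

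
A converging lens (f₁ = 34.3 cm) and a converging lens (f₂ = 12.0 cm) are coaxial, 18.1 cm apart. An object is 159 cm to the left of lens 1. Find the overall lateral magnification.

m = -0.0877

Lens 1: 1/d_i1 = 1/(34.3) − 1/(159) = 0.02287, so d_i1 = 43.73 cm; m₁ = −d_i1/d_o1 = -0.2750.
d_o2 = 18.1 − (43.73) = -25.63 cm (virtual object).
Lens 2: 1/d_i2 = 1/(12.0) − 1/(-25.63) = 0.1224, so d_i2 = 8.173 cm; m₂ = −d_i2/d_o2 = +0.3189.
m = m₁·m₂ = (-0.2750)(+0.3189) = -0.0877.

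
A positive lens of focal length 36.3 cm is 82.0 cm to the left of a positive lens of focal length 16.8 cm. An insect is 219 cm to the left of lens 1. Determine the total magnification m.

m = +0.154

Lens 1: 1/d_i1 = 1/(36.3) − 1/(219) = 0.02298, so d_i1 = 43.51 cm; m₁ = −d_i1/d_o1 = -0.1987.
d_o2 = 82.0 − (43.51) = 38.49 cm.
Lens 2: 1/d_i2 = 1/(16.8) − 1/(38.49) = 0.03354, so d_i2 = 29.81 cm; m₂ = −d_i2/d_o2 = -0.7746.
m = m₁·m₂ = (-0.1987)(-0.7746) = +0.154.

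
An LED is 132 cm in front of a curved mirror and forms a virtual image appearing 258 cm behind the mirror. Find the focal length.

f = 270 cm (concave)

Virtual image ⇒ d_i = −258 cm.
1/f = 1/d_o + 1/d_i = 1/(132) + 1/(-258) = 0.003700, so f = 270 cm.
Since f is positive, the curved mirror is concave.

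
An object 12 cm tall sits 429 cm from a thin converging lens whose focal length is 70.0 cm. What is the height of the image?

2.34 cm

1/d_i = 1/f − 1/d_o = 1/(70.00) − 1/(429) = 0.01195, so d_i = 83.65 cm.
m = −d_i/d_o = -0.1950.
|h_i| = |m|·h_o = 0.1950 × 12 = 2.34 cm. The image is real, inverted and reduced, on the far side of the lens.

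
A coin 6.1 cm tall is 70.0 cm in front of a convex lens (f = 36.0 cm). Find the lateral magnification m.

1/d_i = 1/f − 1/d_o = 1/(36.00) − 1/(70.0) = 0.01349, so d_i = 74.12 cm.
m = −d_i/d_o = −(74.12)/(70.0) = -1.06.
The image is real, inverted and enlarged, on the far side of the lens.

m = -1.06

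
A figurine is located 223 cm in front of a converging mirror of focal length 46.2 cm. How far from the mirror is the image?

58.3 cm

Mirror equation: 1/s_i = 1/f − 1/s_o = 1/(46.20) − 1/(223) = 0.02165 − 0.004484 = 0.01716, so s_i = 58.3 cm.
The image is real, inverted and reduced, in front of the mirror.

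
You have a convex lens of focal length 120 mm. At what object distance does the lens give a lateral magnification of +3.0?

m = −d_i/d_o ⇒ d_i = −m·d_o.
1/f = 1/d_o + 1/d_i = 1/d_o − 1/(m·d_o) = (1 − 1/m)/d_o, so d_o = f(1 − 1/m) = (120.0)(1 − 1/(+3.0)) = 80.0 mm.

80.0 mm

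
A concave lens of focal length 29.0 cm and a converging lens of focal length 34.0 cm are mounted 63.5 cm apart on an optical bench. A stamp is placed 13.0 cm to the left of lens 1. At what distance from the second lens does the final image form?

64.0 cm

Lens 1 is diverging, so f₁ = −29.0 cm.
Lens 1: 1/d_i1 = 1/f₁ − 1/d_o1 = 1/(-29.0) − 1/(13.0) = -0.1114, so d_i1 = -8.976 cm.
The intermediate image is 8.976 cm to the left of lens 1 (virtual), which is 63.5 − (-8.976) = 72.48 cm to the left of lens 2, so d_o2 = +72.48 cm.
Lens 2: 1/d_i2 = 1/f₂ − 1/d_o2 = 1/(34.0) − 1/(72.48) = 0.01561, so d_i2 = 64.0 cm.
The final image is real, 64.0 cm to the right of lens 2 (overall magnification ≈ -0.61).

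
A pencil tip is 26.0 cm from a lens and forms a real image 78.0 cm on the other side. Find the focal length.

f = 19.5 cm (converging)

Real image ⇒ d_i = +78.0 cm.
1/f = 1/d_o + 1/d_i = 1/(26.0) + 1/(78.0) = 0.05128, so f = 19.5 cm.
Since f is positive, the lens is converging.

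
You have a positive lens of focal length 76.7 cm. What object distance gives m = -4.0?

m = −d_i/d_o ⇒ d_i = −m·d_o.
1/f = 1/d_o + 1/d_i = 1/d_o − 1/(m·d_o) = (1 − 1/m)/d_o, so d_o = f(1 − 1/m) = (76.70)(1 − 1/(-4.0)) = 95.9 cm.

95.9 cm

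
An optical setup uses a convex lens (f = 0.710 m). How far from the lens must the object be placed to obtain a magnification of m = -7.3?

0.807 m

m = −d_i/d_o ⇒ d_i = −m·d_o.
1/f = 1/d_o + 1/d_i = 1/d_o − 1/(m·d_o) = (1 − 1/m)/d_o, so d_o = f(1 − 1/m) = (0.7100)(1 − 1/(-7.3)) = 0.807 m.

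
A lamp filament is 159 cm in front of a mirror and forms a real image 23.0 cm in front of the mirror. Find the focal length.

Real image ⇒ d_i = +23.0 cm.
1/f = 1/d_o + 1/d_i = 1/(159) + 1/(23.0) = 0.04977, so f = 20.1 cm.
Since f is positive, the mirror is concave.

f = 20.1 cm (concave)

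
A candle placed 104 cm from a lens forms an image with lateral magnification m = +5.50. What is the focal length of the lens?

m = −d_i/d_o ⇒ d_i = −m·d_o = −(+5.50)·(104) = -572.0 cm.
1/f = 1/d_o + 1/d_i = 1/(104) + 1/(-572.0) = 0.007867, so f = 127 cm.
Since f is positive, the lens is converging.

f = 127 cm (converging)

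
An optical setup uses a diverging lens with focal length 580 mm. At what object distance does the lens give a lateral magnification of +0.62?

For a diverging lens, f = -580 mm.
m = −d_i/d_o ⇒ d_i = −m·d_o.
1/f = 1/d_o + 1/d_i = 1/d_o − 1/(m·d_o) = (1 − 1/m)/d_o, so d_o = f(1 − 1/m) = (-580.0)(1 − 1/(+0.62)) = 355 mm.

355 mm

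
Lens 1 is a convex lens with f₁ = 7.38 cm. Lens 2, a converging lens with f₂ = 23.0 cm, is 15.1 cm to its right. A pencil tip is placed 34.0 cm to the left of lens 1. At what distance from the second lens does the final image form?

7.53 cm

Lens 1: 1/d_i1 = 1/f₁ − 1/d_o1 = 1/(7.38) − 1/(34.0) = 0.1061, so d_i1 = 9.426 cm.
The intermediate image is 9.426 cm to the right of lens 1, which is 15.1 − (9.426) = 5.674 cm to the left of lens 2, so d_o2 = +5.674 cm.
Lens 2: 1/d_i2 = 1/f₂ − 1/d_o2 = 1/(23.0) − 1/(5.674) = -0.1328, so d_i2 = -7.53 cm.
The final image is virtual, 7.53 cm to the left of lens 2 (overall magnification ≈ -0.37).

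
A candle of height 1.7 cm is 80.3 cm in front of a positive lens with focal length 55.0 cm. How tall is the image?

3.70 cm

1/d_i = 1/f − 1/d_o = 1/(55.00) − 1/(80.3) = 0.005729, so d_i = 174.6 cm.
m = −d_i/d_o = -2.174.
|h_i| = |m|·h_o = 2.174 × 1.7 = 3.70 cm. The image is real, inverted and enlarged, on the far side of the lens.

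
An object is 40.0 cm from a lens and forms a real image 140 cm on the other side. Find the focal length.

Real image ⇒ d_i = +140 cm.
1/f = 1/d_o + 1/d_i = 1/(40.0) + 1/(140) = 0.03214, so f = 31.1 cm.
Since f is positive, the lens is converging.

f = 31.1 cm (converging)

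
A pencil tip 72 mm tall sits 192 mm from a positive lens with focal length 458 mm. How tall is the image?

1/d_i = 1/f − 1/d_o = 1/(458.0) − 1/(192) = -0.003025, so d_i = -330.6 mm.
m = −d_i/d_o = +1.722.
|h_i| = |m|·h_o = 1.722 × 72 = 124 mm. The image is virtual, upright and enlarged, on the same side as the object.

124 mm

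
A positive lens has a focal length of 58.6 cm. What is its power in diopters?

f = 58.6 cm = 0.586 m.
P = 1/f = 1/(0.586 m) = +1.71 D.

P = +1.71 D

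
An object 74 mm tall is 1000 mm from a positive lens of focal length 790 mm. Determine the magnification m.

m = -3.76

1/d_i = 1/f − 1/d_o = 1/(790.0) − 1/(1000) = 0.0002658, so d_i = 3762 mm.
m = −d_i/d_o = −(3762)/(1000) = -3.76.
The image is real, inverted and enlarged, on the far side of the lens.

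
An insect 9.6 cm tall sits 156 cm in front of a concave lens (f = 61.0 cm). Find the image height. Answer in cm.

For a concave lens, f = -61.0 cm.
1/d_i = 1/f − 1/d_o = 1/(-61.00) − 1/(156) = -0.02280, so d_i = -43.85 cm.
m = −d_i/d_o = +0.2811.
|h_i| = |m|·h_o = 0.2811 × 9.6 = 2.70 cm. The image is virtual, upright and reduced, on the same side as the object.

2.70 cm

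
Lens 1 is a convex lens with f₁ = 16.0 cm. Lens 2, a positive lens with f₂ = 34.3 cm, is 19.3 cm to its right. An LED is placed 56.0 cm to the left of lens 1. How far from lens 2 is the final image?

2.84 cm

Lens 1: 1/d_i1 = 1/f₁ − 1/d_o1 = 1/(16.0) − 1/(56.0) = 0.04464, so d_i1 = 22.40 cm.
The intermediate image is 22.40 cm to the right of lens 1, which lies 3.100 cm to the right of lens 2 — a virtual object — so d_o2 = −3.100 cm.
Lens 2: 1/d_i2 = 1/f₂ − 1/d_o2 = 1/(34.3) − 1/(-3.100) = 0.3517, so d_i2 = 2.84 cm.
The final image is real, 2.84 cm to the right of lens 2 (overall magnification ≈ -0.37).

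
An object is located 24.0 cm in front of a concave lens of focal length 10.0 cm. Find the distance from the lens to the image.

7.06 cm

For a concave lens, f = -10.0 cm.
Lens equation: 1/q = 1/f − 1/p = 1/(-10.00) − 1/(24.0) = -0.1000 − 0.04167 = -0.1417, so q = -7.06 cm.
The image is virtual, upright and reduced, on the same side as the object.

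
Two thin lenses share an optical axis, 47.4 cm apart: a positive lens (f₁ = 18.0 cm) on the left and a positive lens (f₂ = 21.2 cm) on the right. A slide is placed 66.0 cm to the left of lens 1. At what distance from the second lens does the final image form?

Lens 1: 1/d_i1 = 1/f₁ − 1/d_o1 = 1/(18.0) − 1/(66.0) = 0.04040, so d_i1 = 24.75 cm.
The intermediate image is 24.75 cm to the right of lens 1, which is 47.4 − (24.75) = 22.65 cm to the left of lens 2, so d_o2 = +22.65 cm.
Lens 2: 1/d_i2 = 1/f₂ − 1/d_o2 = 1/(21.2) − 1/(22.65) = 0.003020, so d_i2 = 331 cm.
The final image is real, 331 cm to the right of lens 2 (overall magnification ≈ 5.5).

331 cm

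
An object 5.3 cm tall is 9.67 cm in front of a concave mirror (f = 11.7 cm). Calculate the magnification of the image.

m = +5.76

1/d_i = 1/f − 1/d_o = 1/(11.70) − 1/(9.67) = -0.01794, so d_i = -55.73 cm.
m = −d_i/d_o = −(-55.73)/(9.67) = +5.76.
The image is virtual, upright and enlarged, behind the mirror.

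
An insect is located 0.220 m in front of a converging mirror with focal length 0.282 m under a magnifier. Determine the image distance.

Mirror equation: 1/d_i = 1/f − 1/d_o = 1/(0.2820) − 1/(0.220) = 3.546 − 4.545 = -0.9994, so d_i = -1.00 m.
The image is virtual, upright and enlarged, behind the mirror.

1.00 m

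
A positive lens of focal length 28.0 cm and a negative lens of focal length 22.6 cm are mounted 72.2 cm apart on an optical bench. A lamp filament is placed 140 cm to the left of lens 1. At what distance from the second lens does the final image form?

Lens 1: 1/d_i1 = 1/f₁ − 1/d_o1 = 1/(28.0) − 1/(140) = 0.02857, so d_i1 = 35.00 cm.
The intermediate image is 35.00 cm to the right of lens 1, which is 72.2 − (35.00) = 37.20 cm to the left of lens 2, so d_o2 = +37.20 cm.
Lens 2 is diverging, so f₂ = −22.6 cm.
Lens 2: 1/d_i2 = 1/f₂ − 1/d_o2 = 1/(-22.6) − 1/(37.20) = -0.07113, so d_i2 = -14.1 cm.
The final image is virtual, 14.1 cm to the left of lens 2 (overall magnification ≈ -0.094).

14.1 cm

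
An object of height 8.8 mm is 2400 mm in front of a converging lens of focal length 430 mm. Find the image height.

1/d_i = 1/f − 1/d_o = 1/(430.0) − 1/(2400) = 0.001909, so d_i = 523.9 mm.
m = −d_i/d_o = -0.2183.
|h_i| = |m|·h_o = 0.2183 × 8.8 = 1.92 mm. The image is real, inverted and reduced, on the far side of the lens.

1.92 mm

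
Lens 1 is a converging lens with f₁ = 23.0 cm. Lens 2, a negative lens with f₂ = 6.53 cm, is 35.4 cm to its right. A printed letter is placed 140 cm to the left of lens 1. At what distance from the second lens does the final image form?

Lens 1: 1/d_i1 = 1/f₁ − 1/d_o1 = 1/(23.0) − 1/(140) = 0.03634, so d_i1 = 27.52 cm.
The intermediate image is 27.52 cm to the right of lens 1, which is 35.4 − (27.52) = 7.880 cm to the left of lens 2, so d_o2 = +7.880 cm.
Lens 2 is diverging, so f₂ = −6.53 cm.
Lens 2: 1/d_i2 = 1/f₂ − 1/d_o2 = 1/(-6.53) − 1/(7.880) = -0.2800, so d_i2 = -3.57 cm.
The final image is virtual, 3.57 cm to the left of lens 2 (overall magnification ≈ -0.089).

3.57 cm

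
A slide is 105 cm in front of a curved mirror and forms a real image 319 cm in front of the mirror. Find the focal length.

f = 79.0 cm (concave)

Real image ⇒ d_i = +319 cm.
1/f = 1/d_o + 1/d_i = 1/(105) + 1/(319) = 0.01266, so f = 79.0 cm.
Since f is positive, the curved mirror is concave.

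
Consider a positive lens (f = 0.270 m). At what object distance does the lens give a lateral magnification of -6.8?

0.310 m

m = −d_i/d_o ⇒ d_i = −m·d_o.
1/f = 1/d_o + 1/d_i = 1/d_o − 1/(m·d_o) = (1 − 1/m)/d_o, so d_o = f(1 − 1/m) = (0.2700)(1 − 1/(-6.8)) = 0.310 m.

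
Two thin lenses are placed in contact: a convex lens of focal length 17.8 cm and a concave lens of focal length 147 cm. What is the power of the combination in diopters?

P₁ = 1/f₁ = 1/(0.178 m) = +5.618 D; P₂ = 1/f₂ = 1/(-1.47 m) = -0.6803 D.
For thin lenses in contact, P = P₁ + P₂ = (+5.618) + (-0.6803) = +4.94 D.

P = +4.94 D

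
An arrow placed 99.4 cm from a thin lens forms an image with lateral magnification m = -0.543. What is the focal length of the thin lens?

f = 35.0 cm (converging)

m = −d_i/d_o ⇒ d_i = −m·d_o = −(-0.543)·(99.4) = 53.97 cm.
1/f = 1/d_o + 1/d_i = 1/(99.4) + 1/(53.97) = 0.02859, so f = 35.0 cm.
Since f is positive, the thin lens is converging.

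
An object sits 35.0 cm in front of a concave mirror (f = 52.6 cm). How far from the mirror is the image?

105 cm

Mirror equation: 1/d_i = 1/f − 1/d_o = 1/(52.60) − 1/(35.0) = 0.01901 − 0.02857 = -0.009560, so d_i = -105 cm.
The image is virtual, upright and enlarged, behind the mirror.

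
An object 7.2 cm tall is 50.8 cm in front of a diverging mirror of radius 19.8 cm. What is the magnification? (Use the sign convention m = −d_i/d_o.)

f = R/2 = 19.8/2 = 9.900 cm; for a diverging mirror, f = -9.900 cm.
1/d_i = 1/f − 1/d_o = 1/(-9.900) − 1/(50.8) = -0.1207, so d_i = -8.285 cm.
m = −d_i/d_o = −(-8.285)/(50.8) = +0.163.
The image is virtual, upright and reduced, behind the mirror.

m = +0.163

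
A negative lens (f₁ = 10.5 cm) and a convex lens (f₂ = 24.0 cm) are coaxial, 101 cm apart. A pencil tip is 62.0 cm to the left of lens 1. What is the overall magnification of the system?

f₁ = −10.5 cm (diverging).
Lens 1: 1/d_i1 = 1/(-10.5) − 1/(62.0) = -0.1114, so d_i1 = -8.979 cm; m₁ = −d_i1/d_o1 = +0.1448.
d_o2 = 101 − (-8.979) = 110.0 cm.
Lens 2: 1/d_i2 = 1/(24.0) − 1/(110.0) = 0.03258, so d_i2 = 30.70 cm; m₂ = −d_i2/d_o2 = -0.2791.
m = m₁·m₂ = (+0.1448)(-0.2791) = -0.0404.

m = -0.0404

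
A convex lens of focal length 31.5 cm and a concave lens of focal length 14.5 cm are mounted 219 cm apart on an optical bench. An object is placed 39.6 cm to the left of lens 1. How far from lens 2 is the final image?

Lens 1: 1/d_i1 = 1/f₁ − 1/d_o1 = 1/(31.5) − 1/(39.6) = 0.006494, so d_i1 = 154.0 cm.
The intermediate image is 154.0 cm to the right of lens 1, which is 219 − (154.0) = 65.00 cm to the left of lens 2, so d_o2 = +65.00 cm.
Lens 2 is diverging, so f₂ = −14.5 cm.
Lens 2: 1/d_i2 = 1/f₂ − 1/d_o2 = 1/(-14.5) − 1/(65.00) = -0.08435, so d_i2 = -11.9 cm.
The final image is virtual, 11.9 cm to the left of lens 2 (overall magnification ≈ -0.71).

11.9 cm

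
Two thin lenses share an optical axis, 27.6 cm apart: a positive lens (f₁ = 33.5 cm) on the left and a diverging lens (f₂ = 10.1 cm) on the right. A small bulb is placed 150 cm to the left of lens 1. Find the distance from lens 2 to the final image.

Lens 1: 1/d_i1 = 1/f₁ − 1/d_o1 = 1/(33.5) − 1/(150) = 0.02318, so d_i1 = 43.13 cm.
The intermediate image is 43.13 cm to the right of lens 1, which lies 15.53 cm to the right of lens 2 — a virtual object — so d_o2 = −15.53 cm.
Lens 2 is diverging, so f₂ = −10.1 cm.
Lens 2: 1/d_i2 = 1/f₂ − 1/d_o2 = 1/(-10.1) − 1/(-15.53) = -0.03462, so d_i2 = -28.9 cm.
The final image is virtual, 28.9 cm to the left of lens 2 (overall magnification ≈ 0.53).

28.9 cm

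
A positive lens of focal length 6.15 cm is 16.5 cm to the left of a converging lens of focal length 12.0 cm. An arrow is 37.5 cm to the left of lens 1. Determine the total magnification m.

m = -0.824

Lens 1: 1/d_i1 = 1/(6.15) − 1/(37.5) = 0.1359, so d_i1 = 7.356 cm; m₁ = −d_i1/d_o1 = -0.1962.
d_o2 = 16.5 − (7.356) = 9.144 cm.
Lens 2: 1/d_i2 = 1/(12.0) − 1/(9.144) = -0.02603, so d_i2 = -38.42 cm; m₂ = −d_i2/d_o2 = +4.202.
m = m₁·m₂ = (-0.1962)(+4.202) = -0.824.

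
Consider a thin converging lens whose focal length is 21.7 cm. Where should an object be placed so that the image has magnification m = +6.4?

m = −d_i/d_o ⇒ d_i = −m·d_o.
1/f = 1/d_o + 1/d_i = 1/d_o − 1/(m·d_o) = (1 − 1/m)/d_o, so d_o = f(1 − 1/m) = (21.70)(1 − 1/(+6.4)) = 18.3 cm.

18.3 cm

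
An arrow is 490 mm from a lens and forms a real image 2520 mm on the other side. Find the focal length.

f = 410 mm (converging)

Real image ⇒ d_i = +2520 mm.
1/f = 1/d_o + 1/d_i = 1/(490) + 1/(2520) = 0.002438, so f = 410 mm.
Since f is positive, the lens is converging.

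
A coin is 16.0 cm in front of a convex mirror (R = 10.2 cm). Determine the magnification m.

f = R/2 = 10.2/2 = 5.100 cm; for a convex mirror, f = -5.100 cm.
1/d_i = 1/f − 1/d_o = 1/(-5.100) − 1/(16.0) = -0.2586, so d_i = -3.867 cm.
m = −d_i/d_o = −(-3.867)/(16.0) = +0.242.
The image is virtual, upright and reduced, behind the mirror.

m = +0.242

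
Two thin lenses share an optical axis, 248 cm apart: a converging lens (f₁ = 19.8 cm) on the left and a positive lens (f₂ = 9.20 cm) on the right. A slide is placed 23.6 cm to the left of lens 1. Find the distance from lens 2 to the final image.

9.93 cm

Lens 1: 1/d_i1 = 1/f₁ − 1/d_o1 = 1/(19.8) − 1/(23.6) = 0.008132, so d_i1 = 123.0 cm.
The intermediate image is 123.0 cm to the right of lens 1, which is 248 − (123.0) = 125.0 cm to the left of lens 2, so d_o2 = +125.0 cm.
Lens 2: 1/d_i2 = 1/f₂ − 1/d_o2 = 1/(9.20) − 1/(125.0) = 0.1007, so d_i2 = 9.93 cm.
The final image is real, 9.93 cm to the right of lens 2 (overall magnification ≈ 0.41).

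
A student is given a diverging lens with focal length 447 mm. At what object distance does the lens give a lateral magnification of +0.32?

For a diverging lens, f = -447 mm.
m = −d_i/d_o ⇒ d_i = −m·d_o.
1/f = 1/d_o + 1/d_i = 1/d_o − 1/(m·d_o) = (1 − 1/m)/d_o, so d_o = f(1 − 1/m) = (-447.0)(1 − 1/(+0.32)) = 950 mm.

950 mm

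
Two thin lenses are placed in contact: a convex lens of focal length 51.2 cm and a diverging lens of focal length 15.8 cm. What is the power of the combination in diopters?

P₁ = 1/f₁ = 1/(0.512 m) = +1.953 D; P₂ = 1/f₂ = 1/(-0.158 m) = -6.329 D.
For thin lenses in contact, P = P₁ + P₂ = (+1.953) + (-6.329) = -4.38 D.

P = -4.38 D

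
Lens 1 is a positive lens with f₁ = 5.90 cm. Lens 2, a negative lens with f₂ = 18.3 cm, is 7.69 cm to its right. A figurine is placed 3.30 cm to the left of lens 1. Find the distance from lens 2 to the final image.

Lens 1: 1/d_i1 = 1/f₁ − 1/d_o1 = 1/(5.90) − 1/(3.30) = -0.1335, so d_i1 = -7.488 cm.
The intermediate image is 7.488 cm to the left of lens 1 (virtual), which is 7.69 − (-7.488) = 15.18 cm to the left of lens 2, so d_o2 = +15.18 cm.
Lens 2 is diverging, so f₂ = −18.3 cm.
Lens 2: 1/d_i2 = 1/f₂ − 1/d_o2 = 1/(-18.3) − 1/(15.18) = -0.1205, so d_i2 = -8.30 cm.
The final image is virtual, 8.30 cm to the left of lens 2 (overall magnification ≈ 1.2).

8.30 cm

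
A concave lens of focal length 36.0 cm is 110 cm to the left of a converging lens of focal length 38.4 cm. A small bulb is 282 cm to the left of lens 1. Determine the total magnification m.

m = -0.0420

f₁ = −36.0 cm (diverging).
Lens 1: 1/d_i1 = 1/(-36.0) − 1/(282) = -0.03132, so d_i1 = -31.92 cm; m₁ = −d_i1/d_o1 = +0.1132.
d_o2 = 110 − (-31.92) = 141.9 cm.
Lens 2: 1/d_i2 = 1/(38.4) − 1/(141.9) = 0.01899, so d_i2 = 52.65 cm; m₂ = −d_i2/d_o2 = -0.3710.
m = m₁·m₂ = (+0.1132)(-0.3710) = -0.0420.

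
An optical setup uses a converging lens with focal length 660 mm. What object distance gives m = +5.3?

m = −d_i/d_o ⇒ d_i = −m·d_o.
1/f = 1/d_o + 1/d_i = 1/d_o − 1/(m·d_o) = (1 − 1/m)/d_o, so d_o = f(1 − 1/m) = (660.0)(1 − 1/(+5.3)) = 535 mm.

535 mm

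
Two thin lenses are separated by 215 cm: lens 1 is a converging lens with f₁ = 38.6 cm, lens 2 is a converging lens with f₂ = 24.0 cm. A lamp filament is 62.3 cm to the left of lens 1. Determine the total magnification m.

Lens 1: 1/d_i1 = 1/(38.6) − 1/(62.3) = 0.009855, so d_i1 = 101.5 cm; m₁ = −d_i1/d_o1 = -1.629.
d_o2 = 215 − (101.5) = 113.5 cm.
Lens 2: 1/d_i2 = 1/(24.0) − 1/(113.5) = 0.03286, so d_i2 = 30.44 cm; m₂ = −d_i2/d_o2 = -0.2682.
m = m₁·m₂ = (-1.629)(-0.2682) = +0.437.

m = +0.437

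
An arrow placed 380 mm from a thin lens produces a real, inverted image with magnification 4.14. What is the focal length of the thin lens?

m = −d_i/d_o ⇒ d_i = −m·d_o = −(-4.14)·(380) = 1573 mm.
1/f = 1/d_o + 1/d_i = 1/(380) + 1/(1573) = 0.003267, so f = 306 mm.
Since f is positive, the thin lens is converging.

f = 306 mm (converging)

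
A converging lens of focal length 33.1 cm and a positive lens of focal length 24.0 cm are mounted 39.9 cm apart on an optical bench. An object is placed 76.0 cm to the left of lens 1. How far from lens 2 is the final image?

10.5 cm

Lens 1: 1/d_i1 = 1/f₁ − 1/d_o1 = 1/(33.1) − 1/(76.0) = 0.01705, so d_i1 = 58.64 cm.
The intermediate image is 58.64 cm to the right of lens 1, which lies 18.74 cm to the right of lens 2 — a virtual object — so d_o2 = −18.74 cm.
Lens 2: 1/d_i2 = 1/f₂ − 1/d_o2 = 1/(24.0) − 1/(-18.74) = 0.09503, so d_i2 = 10.5 cm.
The final image is real, 10.5 cm to the right of lens 2 (overall magnification ≈ -0.43).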